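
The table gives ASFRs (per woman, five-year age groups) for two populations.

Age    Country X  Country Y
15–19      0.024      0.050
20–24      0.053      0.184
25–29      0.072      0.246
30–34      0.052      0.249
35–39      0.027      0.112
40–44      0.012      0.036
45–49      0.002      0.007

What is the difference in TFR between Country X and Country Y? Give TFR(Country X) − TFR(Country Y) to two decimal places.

Country X:
  Sum of ASFRs = 0.024 + 0.053 + 0.072 + 0.052 + 0.027 + 0.012 + 0.002 = 0.242
  TFR = 5 × 0.242 = 1.21
Country Y:
  Sum of ASFRs = 0.050 + 0.184 + 0.246 + 0.249 + 0.112 + 0.036 + 0.007 = 0.884
  TFR = 5 × 0.884 = 4.42
Difference = 1.21 − 4.42 = -3.21

-3.21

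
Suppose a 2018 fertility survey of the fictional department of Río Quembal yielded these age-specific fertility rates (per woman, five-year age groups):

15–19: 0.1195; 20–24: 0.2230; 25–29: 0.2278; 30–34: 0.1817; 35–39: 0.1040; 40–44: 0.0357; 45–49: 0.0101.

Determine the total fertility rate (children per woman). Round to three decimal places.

4.509

Sum of ASFRs = 0.1195 + 0.2230 + 0.2278 + 0.1817 + 0.1040 + 0.0357 + 0.0101 = 0.9018
TFR = 5 × 0.9018 = 4.509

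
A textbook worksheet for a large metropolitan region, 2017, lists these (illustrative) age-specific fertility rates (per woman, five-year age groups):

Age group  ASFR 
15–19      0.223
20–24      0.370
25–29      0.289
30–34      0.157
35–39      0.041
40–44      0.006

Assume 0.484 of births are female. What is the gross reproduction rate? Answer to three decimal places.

2.628

Proportion female at birth = 0.484.
Sum of ASFRs = 0.223 + 0.370 + 0.289 + 0.157 + 0.041 + 0.006 = 1.086
TFR = 5 × 1.086 = 5.43
GRR = 0.484 × 5.43 = 2.62812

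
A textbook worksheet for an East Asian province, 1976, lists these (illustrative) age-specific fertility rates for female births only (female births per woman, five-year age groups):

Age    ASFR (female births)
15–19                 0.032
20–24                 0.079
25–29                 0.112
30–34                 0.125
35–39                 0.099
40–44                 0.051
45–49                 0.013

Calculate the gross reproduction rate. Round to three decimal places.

2.555

Sum of female ASFRs = 0.032 + 0.079 + 0.112 + 0.125 + 0.099 + 0.051 + 0.013 = 0.511
GRR = 5 × 0.511 = 2.555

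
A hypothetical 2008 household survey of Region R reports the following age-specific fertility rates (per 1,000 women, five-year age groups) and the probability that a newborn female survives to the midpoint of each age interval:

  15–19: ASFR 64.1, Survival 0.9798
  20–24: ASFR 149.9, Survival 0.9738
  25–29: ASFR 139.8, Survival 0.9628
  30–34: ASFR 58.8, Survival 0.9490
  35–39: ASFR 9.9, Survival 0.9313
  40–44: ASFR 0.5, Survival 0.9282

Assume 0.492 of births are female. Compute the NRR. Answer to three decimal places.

Proportion female at birth = 0.492.
Each age group contributes 5 × ASFR × survival:
  15–19: 5 × 64.1/1000 × 0.9798 = 0.31403
  20–24: 5 × 149.9/1000 × 0.9738 = 0.72986
  25–29: 5 × 139.8/1000 × 0.9628 = 0.67300
  30–34: 5 × 58.8/1000 × 0.9490 = 0.27901
  35–39: 5 × 9.9/1000 × 0.9313 = 0.04610
  40–44: 5 × 0.5/1000 × 0.9282 = 0.00232
Sum = 2.04432
NRR = 0.492 × 2.04432 = 1.00581

1.006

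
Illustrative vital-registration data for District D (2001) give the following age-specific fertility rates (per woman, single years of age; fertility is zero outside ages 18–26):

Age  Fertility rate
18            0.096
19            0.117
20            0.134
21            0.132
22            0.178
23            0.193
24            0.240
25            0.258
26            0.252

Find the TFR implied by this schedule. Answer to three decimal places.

1.600

Sum of ASFRs = 0.096 + 0.117 + 0.134 + 0.132 + 0.178 + 0.193 + 0.240 + 0.258 + 0.252 = 1.600
TFR = 1.6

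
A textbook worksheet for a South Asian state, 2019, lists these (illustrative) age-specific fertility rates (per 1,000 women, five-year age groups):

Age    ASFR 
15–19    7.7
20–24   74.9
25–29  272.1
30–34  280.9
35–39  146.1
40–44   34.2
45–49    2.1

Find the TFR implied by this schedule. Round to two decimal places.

Sum of ASFRs = 7.7 + 74.9 + 272.1 + 280.9 + 146.1 + 34.2 + 2.1 = 818.0
TFR = 5 × 818.0 / 1000 = 4.09

4.09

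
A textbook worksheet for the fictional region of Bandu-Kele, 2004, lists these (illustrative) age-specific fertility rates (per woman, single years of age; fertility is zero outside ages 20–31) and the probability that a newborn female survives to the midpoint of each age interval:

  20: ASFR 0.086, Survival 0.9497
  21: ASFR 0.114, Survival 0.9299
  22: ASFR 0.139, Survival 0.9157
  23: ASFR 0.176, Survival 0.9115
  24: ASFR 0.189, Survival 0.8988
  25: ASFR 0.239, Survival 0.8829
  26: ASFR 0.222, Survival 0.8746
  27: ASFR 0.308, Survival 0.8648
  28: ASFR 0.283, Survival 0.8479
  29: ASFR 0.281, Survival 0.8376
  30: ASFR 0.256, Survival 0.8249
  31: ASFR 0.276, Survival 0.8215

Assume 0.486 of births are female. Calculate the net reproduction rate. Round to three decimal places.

Proportion female at birth = 0.486.
Weighting each age-specific rate by interval width and survival:
  20: 1 × 0.086 × 0.9497 = 0.08167
  21: 1 × 0.114 × 0.9299 = 0.10601
  22: 1 × 0.139 × 0.9157 = 0.12728
  23: 1 × 0.176 × 0.9115 = 0.16042
  24: 1 × 0.189 × 0.8988 = 0.16987
  25: 1 × 0.239 × 0.8829 = 0.21101
  26: 1 × 0.222 × 0.8746 = 0.19416
  27: 1 × 0.308 × 0.8648 = 0.26636
  28: 1 × 0.283 × 0.8479 = 0.23996
  29: 1 × 0.281 × 0.8376 = 0.23537
  30: 1 × 0.256 × 0.8249 = 0.21117
  31: 1 × 0.276 × 0.8215 = 0.22673
Sum = 2.23001
NRR = 0.486 × 2.23001 = 1.08378
With NRR above 1 the population is above replacement fertility.

1.084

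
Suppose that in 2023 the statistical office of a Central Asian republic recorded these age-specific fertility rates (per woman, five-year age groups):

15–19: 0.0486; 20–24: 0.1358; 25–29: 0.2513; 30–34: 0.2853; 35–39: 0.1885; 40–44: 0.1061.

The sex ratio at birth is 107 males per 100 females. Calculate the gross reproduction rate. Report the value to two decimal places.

Proportion female at birth = 100 / (100 + 107) = 0.48309.
Sum of ASFRs = 0.0486 + 0.1358 + 0.2513 + 0.2853 + 0.1885 + 0.1061 = 1.0156
TFR = 5 × 1.0156 = 5.078
GRR = 0.48309 × 5.078 = 2.45313

2.45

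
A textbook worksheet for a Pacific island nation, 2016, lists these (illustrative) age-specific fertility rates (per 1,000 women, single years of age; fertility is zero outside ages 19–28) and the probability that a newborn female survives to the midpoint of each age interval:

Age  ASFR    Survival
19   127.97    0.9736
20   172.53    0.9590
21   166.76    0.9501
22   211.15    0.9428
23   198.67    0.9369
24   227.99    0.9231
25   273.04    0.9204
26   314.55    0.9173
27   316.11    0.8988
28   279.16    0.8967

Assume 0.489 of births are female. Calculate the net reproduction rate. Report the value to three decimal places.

Proportion female at birth = 0.489.
Each age group contributes 1 × ASFR × survival:
  19: 1 × 127.97/1000 × 0.9736 = 0.12459
  20: 1 × 172.53/1000 × 0.9590 = 0.16546
  21: 1 × 166.76/1000 × 0.9501 = 0.15844
  22: 1 × 211.15/1000 × 0.9428 = 0.19907
  23: 1 × 198.67/1000 × 0.9369 = 0.18613
  24: 1 × 227.99/1000 × 0.9231 = 0.21046
  25: 1 × 273.04/1000 × 0.9204 = 0.25131
  26: 1 × 314.55/1000 × 0.9173 = 0.28854
  27: 1 × 316.11/1000 × 0.8988 = 0.28412
  28: 1 × 279.16/1000 × 0.8967 = 0.25032
Sum = 2.11844
NRR = 0.489 × 2.11844 = 1.03592
An NRR exceeding 1 indicates intrinsic growth under these rates.

1.036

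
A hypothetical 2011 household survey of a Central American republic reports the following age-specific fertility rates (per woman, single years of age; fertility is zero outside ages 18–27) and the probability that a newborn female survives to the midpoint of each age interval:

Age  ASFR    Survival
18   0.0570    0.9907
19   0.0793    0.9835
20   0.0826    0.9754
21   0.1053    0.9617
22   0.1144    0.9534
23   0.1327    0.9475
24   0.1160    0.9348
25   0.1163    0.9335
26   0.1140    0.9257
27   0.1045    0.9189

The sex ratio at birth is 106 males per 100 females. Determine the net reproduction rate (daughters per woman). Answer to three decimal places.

Proportion female at birth = 100 / (100 + 106) = 0.48544.
Survival-weighted fertility by age (1·fₓ·Sₓ):
  18: 1 × 0.0570 × 0.9907 = 0.05647
  19: 1 × 0.0793 × 0.9835 = 0.07799
  20: 1 × 0.0826 × 0.9754 = 0.08057
  21: 1 × 0.1053 × 0.9617 = 0.10127
  22: 1 × 0.1144 × 0.9534 = 0.10907
  23: 1 × 0.1327 × 0.9475 = 0.12573
  24: 1 × 0.1160 × 0.9348 = 0.10844
  25: 1 × 0.1163 × 0.9335 = 0.10857
  26: 1 × 0.1140 × 0.9257 = 0.10553
  27: 1 × 0.1045 × 0.9189 = 0.09603
Sum = 0.96967
NRR = 0.48544 × 0.96967 = 0.47072
An NRR under 1 implies long-run decline under these rates.

0.471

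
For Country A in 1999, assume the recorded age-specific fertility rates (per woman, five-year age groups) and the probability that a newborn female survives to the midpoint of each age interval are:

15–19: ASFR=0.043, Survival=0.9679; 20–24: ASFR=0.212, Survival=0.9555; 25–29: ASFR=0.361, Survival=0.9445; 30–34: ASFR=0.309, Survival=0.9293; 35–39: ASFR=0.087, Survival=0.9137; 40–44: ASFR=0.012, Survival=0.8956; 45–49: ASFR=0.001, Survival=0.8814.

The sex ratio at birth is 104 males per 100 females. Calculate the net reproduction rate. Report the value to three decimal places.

2.361

Proportion female at birth = 100 / (100 + 104) = 0.49020.
Survival-weighted fertility by age (5·fₓ·Sₓ):
  15–19: 5 × 0.043 × 0.9679 = 0.20810
  20–24: 5 × 0.212 × 0.9555 = 1.01283
  25–29: 5 × 0.361 × 0.9445 = 1.70482
  30–34: 5 × 0.309 × 0.9293 = 1.43577
  35–39: 5 × 0.087 × 0.9137 = 0.39746
  40–44: 5 × 0.012 × 0.8956 = 0.05374
  45–49: 5 × 0.001 × 0.8814 = 0.00441
Sum = 4.81713
NRR = 0.49020 × 4.81713 = 2.36136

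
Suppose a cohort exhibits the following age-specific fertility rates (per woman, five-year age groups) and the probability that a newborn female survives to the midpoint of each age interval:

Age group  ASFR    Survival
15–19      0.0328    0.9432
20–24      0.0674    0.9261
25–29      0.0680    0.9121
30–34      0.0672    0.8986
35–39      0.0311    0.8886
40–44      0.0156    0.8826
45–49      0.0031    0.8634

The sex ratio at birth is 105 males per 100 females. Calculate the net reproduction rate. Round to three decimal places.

0.634

Proportion female at birth = 100 / (100 + 105) = 0.48780.
Survival-weighted fertility by age (5·fₓ·Sₓ):
  15–19: 5 × 0.0328 × 0.9432 = 0.15468
  20–24: 5 × 0.0674 × 0.9261 = 0.31210
  25–29: 5 × 0.0680 × 0.9121 = 0.31011
  30–34: 5 × 0.0672 × 0.8986 = 0.30193
  35–39: 5 × 0.0311 × 0.8886 = 0.13818
  40–44: 5 × 0.0156 × 0.8826 = 0.06884
  45–49: 5 × 0.0031 × 0.8634 = 0.01338
Sum = 1.29922
NRR = 0.48780 × 1.29922 = 0.63376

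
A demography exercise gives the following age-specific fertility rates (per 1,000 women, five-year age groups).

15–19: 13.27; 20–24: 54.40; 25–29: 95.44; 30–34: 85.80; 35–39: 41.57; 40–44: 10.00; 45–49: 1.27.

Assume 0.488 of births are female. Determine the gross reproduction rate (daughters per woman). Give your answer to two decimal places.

0.74

Proportion female at birth = 0.488.
Sum of ASFRs = 13.27 + 54.40 + 95.44 + 85.80 + 41.57 + 10.00 + 1.27 = 301.75
TFR = 5 × 301.75 / 1000 = 1.50875
GRR = 0.488 × 1.50875 = 0.73627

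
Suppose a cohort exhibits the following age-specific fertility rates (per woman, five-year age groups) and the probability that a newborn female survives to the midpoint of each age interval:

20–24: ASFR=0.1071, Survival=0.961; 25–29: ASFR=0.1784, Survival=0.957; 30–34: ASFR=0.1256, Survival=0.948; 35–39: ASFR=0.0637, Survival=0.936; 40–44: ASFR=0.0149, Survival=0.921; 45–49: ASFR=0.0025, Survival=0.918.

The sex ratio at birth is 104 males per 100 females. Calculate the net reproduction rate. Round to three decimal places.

1.148

Proportion female at birth = 100 / (100 + 104) = 0.49020.
Each age group contributes 5 × ASFR × survival:
  20–24: 5 × 0.1071 × 0.961 = 0.51462
  25–29: 5 × 0.1784 × 0.957 = 0.85364
  30–34: 5 × 0.1256 × 0.948 = 0.59534
  35–39: 5 × 0.0637 × 0.936 = 0.29812
  40–44: 5 × 0.0149 × 0.921 = 0.06861
  45–49: 5 × 0.0025 × 0.918 = 0.01148
Sum = 2.34181
NRR = 0.49020 × 2.34181 = 1.14796
NRR > 1, so each generation more than replaces itself.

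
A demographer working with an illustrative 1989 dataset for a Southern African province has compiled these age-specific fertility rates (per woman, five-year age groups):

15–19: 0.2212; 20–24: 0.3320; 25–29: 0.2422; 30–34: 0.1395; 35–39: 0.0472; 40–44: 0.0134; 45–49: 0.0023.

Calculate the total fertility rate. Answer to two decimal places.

4.99

Sum of ASFRs = 0.2212 + 0.3320 + 0.2422 + 0.1395 + 0.0472 + 0.0134 + 0.0023 = 0.9978
TFR = 5 × 0.9978 = 4.989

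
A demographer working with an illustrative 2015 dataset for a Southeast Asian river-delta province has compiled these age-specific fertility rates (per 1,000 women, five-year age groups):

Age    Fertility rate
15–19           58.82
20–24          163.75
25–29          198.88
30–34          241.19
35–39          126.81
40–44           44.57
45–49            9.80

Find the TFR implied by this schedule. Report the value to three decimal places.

Sum of ASFRs = 58.82 + 163.75 + 198.88 + 241.19 + 126.81 + 44.57 + 9.80 = 843.82
TFR = 5 × 843.82 / 1000 = 4.2191

4.219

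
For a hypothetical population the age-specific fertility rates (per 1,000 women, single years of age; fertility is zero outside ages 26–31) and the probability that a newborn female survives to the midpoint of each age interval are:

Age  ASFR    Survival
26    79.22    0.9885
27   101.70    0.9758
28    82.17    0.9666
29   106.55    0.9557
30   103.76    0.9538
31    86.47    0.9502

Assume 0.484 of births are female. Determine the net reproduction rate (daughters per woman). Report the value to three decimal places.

0.261

Proportion female at birth = 0.484.
Each age group contributes 1 × ASFR × survival:
  26: 1 × 79.22/1000 × 0.9885 = 0.07831
  27: 1 × 101.70/1000 × 0.9758 = 0.09924
  28: 1 × 82.17/1000 × 0.9666 = 0.07943
  29: 1 × 106.55/1000 × 0.9557 = 0.10183
  30: 1 × 103.76/1000 × 0.9538 = 0.09897
  31: 1 × 86.47/1000 × 0.9502 = 0.08216
Sum = 0.53994
NRR = 0.484 × 0.53994 = 0.26133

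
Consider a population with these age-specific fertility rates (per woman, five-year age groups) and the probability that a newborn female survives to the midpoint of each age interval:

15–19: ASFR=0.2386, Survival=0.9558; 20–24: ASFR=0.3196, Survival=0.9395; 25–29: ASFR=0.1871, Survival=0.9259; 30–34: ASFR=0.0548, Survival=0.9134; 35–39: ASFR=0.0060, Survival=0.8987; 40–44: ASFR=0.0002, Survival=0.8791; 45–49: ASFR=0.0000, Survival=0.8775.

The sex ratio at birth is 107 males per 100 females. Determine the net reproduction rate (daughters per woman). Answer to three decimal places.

1.829

Proportion female at birth = 100 / (100 + 107) = 0.48309.
Weighting each age-specific rate by interval width and survival:
  15–19: 5 × 0.2386 × 0.9558 = 1.14027
  20–24: 5 × 0.3196 × 0.9395 = 1.50132
  25–29: 5 × 0.1871 × 0.9259 = 0.86618
  30–34: 5 × 0.0548 × 0.9134 = 0.25027
  35–39: 5 × 0.0060 × 0.8987 = 0.02696
  40–44: 5 × 0.0002 × 0.8791 = 0.00088
  45–49: 5 × 0.0000 × 0.8775 = 0.00000
Sum = 3.78588
NRR = 0.48309 × 3.78588 = 1.82892
With NRR above 1 the population is above replacement fertility.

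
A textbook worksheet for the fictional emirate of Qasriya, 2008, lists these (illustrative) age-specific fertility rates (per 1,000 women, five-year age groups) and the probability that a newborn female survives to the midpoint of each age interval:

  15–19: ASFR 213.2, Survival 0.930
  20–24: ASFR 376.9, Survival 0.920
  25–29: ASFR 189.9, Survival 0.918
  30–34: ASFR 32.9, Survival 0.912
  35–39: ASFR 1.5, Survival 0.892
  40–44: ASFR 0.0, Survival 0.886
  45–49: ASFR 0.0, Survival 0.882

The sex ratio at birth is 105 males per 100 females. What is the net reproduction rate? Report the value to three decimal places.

Proportion female at birth = 100 / (100 + 105) = 0.48780.
Survival-weighted fertility by age (5·fₓ·Sₓ):
  15–19: 5 × 213.2/1000 × 0.930 = 0.99138
  20–24: 5 × 376.9/1000 × 0.920 = 1.73374
  25–29: 5 × 189.9/1000 × 0.918 = 0.87164
  30–34: 5 × 32.9/1000 × 0.912 = 0.15002
  35–39: 5 × 1.5/1000 × 0.892 = 0.00669
  40–44: 5 × 0.0/1000 × 0.886 = 0.00000
  45–49: 5 × 0.0/1000 × 0.882 = 0.00000
Sum = 3.75347
NRR = 0.48780 × 3.75347 = 1.83094
An NRR exceeding 1 indicates intrinsic growth under these rates.

1.831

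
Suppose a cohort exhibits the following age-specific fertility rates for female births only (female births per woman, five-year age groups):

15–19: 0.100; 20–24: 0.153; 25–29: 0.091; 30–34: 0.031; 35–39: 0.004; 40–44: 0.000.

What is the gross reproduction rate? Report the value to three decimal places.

Sum of female ASFRs = 0.100 + 0.153 + 0.091 + 0.031 + 0.004 + 0.000 = 0.379
GRR = 5 × 0.379 = 1.895

1.895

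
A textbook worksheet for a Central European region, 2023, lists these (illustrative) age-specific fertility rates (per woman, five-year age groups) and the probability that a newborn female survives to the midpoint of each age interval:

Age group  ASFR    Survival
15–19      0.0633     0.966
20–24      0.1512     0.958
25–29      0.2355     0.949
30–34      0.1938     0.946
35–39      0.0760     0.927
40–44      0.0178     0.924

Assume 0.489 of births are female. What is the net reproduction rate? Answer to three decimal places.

Proportion female at birth = 0.489.
Per-age-group product (5 × ASFR × survival probability):
  15–19: 5 × 0.0633 × 0.966 = 0.30574
  20–24: 5 × 0.1512 × 0.958 = 0.72425
  25–29: 5 × 0.2355 × 0.949 = 1.11745
  30–34: 5 × 0.1938 × 0.946 = 0.91667
  35–39: 5 × 0.0760 × 0.927 = 0.35226
  40–44: 5 × 0.0178 × 0.924 = 0.08224
Sum = 3.49861
NRR = 0.489 × 3.49861 = 1.71082
NRR > 1, so each generation more than replaces itself.

1.711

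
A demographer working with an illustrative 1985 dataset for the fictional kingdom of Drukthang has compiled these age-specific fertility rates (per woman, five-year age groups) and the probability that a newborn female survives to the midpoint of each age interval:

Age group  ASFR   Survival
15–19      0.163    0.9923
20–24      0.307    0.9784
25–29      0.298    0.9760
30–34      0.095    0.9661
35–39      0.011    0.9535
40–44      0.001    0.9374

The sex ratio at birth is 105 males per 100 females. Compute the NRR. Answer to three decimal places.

2.088

Proportion female at birth = 100 / (100 + 105) = 0.48780.
Survival-weighted fertility by age (5·fₓ·Sₓ):
  15–19: 5 × 0.163 × 0.9923 = 0.80872
  20–24: 5 × 0.307 × 0.9784 = 1.50184
  25–29: 5 × 0.298 × 0.9760 = 1.45424
  30–34: 5 × 0.095 × 0.9661 = 0.45890
  35–39: 5 × 0.011 × 0.9535 = 0.05244
  40–44: 5 × 0.001 × 0.9374 = 0.00469
Sum = 4.28083
NRR = 0.48780 × 4.28083 = 2.08819
NRR > 1, so each generation more than replaces itself.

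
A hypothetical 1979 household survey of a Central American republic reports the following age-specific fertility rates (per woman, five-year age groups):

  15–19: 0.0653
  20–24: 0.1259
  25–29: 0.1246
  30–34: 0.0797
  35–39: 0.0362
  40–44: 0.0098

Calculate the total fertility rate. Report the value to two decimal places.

2.21

Sum of ASFRs = 0.0653 + 0.1259 + 0.1246 + 0.0797 + 0.0362 + 0.0098 = 0.4415
TFR = 5 × 0.4415 = 2.2075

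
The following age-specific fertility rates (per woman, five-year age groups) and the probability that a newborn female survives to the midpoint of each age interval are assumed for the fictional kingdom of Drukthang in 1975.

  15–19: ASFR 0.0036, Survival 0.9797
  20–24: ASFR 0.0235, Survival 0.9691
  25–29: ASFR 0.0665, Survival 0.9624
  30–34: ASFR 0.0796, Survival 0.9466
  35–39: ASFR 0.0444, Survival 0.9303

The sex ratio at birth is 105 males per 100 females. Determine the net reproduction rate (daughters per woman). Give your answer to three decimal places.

0.505

Proportion female at birth = 100 / (100 + 105) = 0.48780.
Per-age-group product (5 × ASFR × survival probability):
  15–19: 5 × 0.0036 × 0.9797 = 0.01763
  20–24: 5 × 0.0235 × 0.9691 = 0.11387
  25–29: 5 × 0.0665 × 0.9624 = 0.32000
  30–34: 5 × 0.0796 × 0.9466 = 0.37675
  35–39: 5 × 0.0444 × 0.9303 = 0.20653
Sum = 1.03478
NRR = 0.48780 × 1.03478 = 0.50477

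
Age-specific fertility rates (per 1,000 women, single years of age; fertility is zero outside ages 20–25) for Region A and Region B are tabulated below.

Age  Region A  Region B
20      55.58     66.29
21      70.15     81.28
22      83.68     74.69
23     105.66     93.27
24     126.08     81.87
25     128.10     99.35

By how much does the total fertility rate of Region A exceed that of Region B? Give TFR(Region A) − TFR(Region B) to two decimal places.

Region A:
  Sum of ASFRs = 55.58 + 70.15 + 83.68 + 105.66 + 126.08 + 128.10 = 569.25
  TFR = 569.25 / 1000 = 0.56925
Region B:
  Sum of ASFRs = 66.29 + 81.28 + 74.69 + 93.27 + 81.87 + 99.35 = 496.75
  TFR = 496.75 / 1000 = 0.49675
Difference = 0.56925 − 0.49675 = 0.0725

0.07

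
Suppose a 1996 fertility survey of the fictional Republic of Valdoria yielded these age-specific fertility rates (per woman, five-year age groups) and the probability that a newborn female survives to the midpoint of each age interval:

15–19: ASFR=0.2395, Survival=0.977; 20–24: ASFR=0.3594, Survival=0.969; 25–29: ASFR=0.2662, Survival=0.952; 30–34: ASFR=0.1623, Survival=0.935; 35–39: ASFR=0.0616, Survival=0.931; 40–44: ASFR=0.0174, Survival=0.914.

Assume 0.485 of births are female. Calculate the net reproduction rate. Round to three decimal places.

Proportion female at birth = 0.485.
Weighting each age-specific rate by interval width and survival:
  15–19: 5 × 0.2395 × 0.977 = 1.16996
  20–24: 5 × 0.3594 × 0.969 = 1.74129
  25–29: 5 × 0.2662 × 0.952 = 1.26711
  30–34: 5 × 0.1623 × 0.935 = 0.75875
  35–39: 5 × 0.0616 × 0.931 = 0.28675
  40–44: 5 × 0.0174 × 0.914 = 0.07952
Sum = 5.30338
NRR = 0.485 × 5.30338 = 2.57214

2.572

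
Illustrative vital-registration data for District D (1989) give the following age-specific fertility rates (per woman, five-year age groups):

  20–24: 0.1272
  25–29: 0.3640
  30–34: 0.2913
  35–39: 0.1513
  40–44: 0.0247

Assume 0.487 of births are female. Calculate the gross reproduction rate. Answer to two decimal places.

Proportion female at birth = 0.487.
Sum of ASFRs = 0.1272 + 0.3640 + 0.2913 + 0.1513 + 0.0247 = 0.9585
TFR = 5 × 0.9585 = 4.7925
GRR = 0.487 × 4.7925 = 2.33395

2.33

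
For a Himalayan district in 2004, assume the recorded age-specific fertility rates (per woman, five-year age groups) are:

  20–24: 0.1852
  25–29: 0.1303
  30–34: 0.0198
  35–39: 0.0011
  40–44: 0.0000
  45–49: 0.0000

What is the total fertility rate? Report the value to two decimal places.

1.68

Sum of ASFRs = 0.1852 + 0.1303 + 0.0198 + 0.0011 + 0.0000 + 0.0000 = 0.3364
TFR = 5 × 0.3364 = 1.682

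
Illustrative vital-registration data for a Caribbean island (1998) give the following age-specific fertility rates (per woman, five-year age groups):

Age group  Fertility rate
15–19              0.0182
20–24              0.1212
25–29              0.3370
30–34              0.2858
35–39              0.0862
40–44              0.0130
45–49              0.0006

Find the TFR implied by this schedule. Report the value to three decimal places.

Sum of ASFRs = 0.0182 + 0.1212 + 0.3370 + 0.2858 + 0.0862 + 0.0130 + 0.0006 = 0.8620
TFR = 5 × 0.8620 = 4.31

4.310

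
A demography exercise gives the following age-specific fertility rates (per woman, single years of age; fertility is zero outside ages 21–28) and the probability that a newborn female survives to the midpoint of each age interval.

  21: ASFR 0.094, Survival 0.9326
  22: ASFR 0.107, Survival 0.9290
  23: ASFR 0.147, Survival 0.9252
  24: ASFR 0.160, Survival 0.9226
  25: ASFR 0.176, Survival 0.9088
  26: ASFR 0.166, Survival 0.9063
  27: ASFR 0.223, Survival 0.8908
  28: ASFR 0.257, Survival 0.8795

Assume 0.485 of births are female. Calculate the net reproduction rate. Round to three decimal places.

Proportion female at birth = 0.485.
Survival-weighted fertility by age (1·fₓ·Sₓ):
  21: 1 × 0.094 × 0.9326 = 0.08766
  22: 1 × 0.107 × 0.9290 = 0.09940
  23: 1 × 0.147 × 0.9252 = 0.13600
  24: 1 × 0.160 × 0.9226 = 0.14762
  25: 1 × 0.176 × 0.9088 = 0.15995
  26: 1 × 0.166 × 0.9063 = 0.15045
  27: 1 × 0.223 × 0.8908 = 0.19865
  28: 1 × 0.257 × 0.8795 = 0.22603
Sum = 1.20576
NRR = 0.485 × 1.20576 = 0.58479

0.585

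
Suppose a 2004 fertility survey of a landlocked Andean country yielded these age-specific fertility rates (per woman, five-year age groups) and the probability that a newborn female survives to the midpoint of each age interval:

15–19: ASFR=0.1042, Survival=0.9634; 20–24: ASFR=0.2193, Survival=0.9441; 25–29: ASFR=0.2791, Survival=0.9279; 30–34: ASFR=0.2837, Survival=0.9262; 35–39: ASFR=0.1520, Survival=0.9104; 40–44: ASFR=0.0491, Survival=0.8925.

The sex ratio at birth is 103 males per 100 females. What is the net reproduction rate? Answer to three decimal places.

2.491

Proportion female at birth = 100 / (100 + 103) = 0.49261.
Each age group contributes 5 × ASFR × survival:
  15–19: 5 × 0.1042 × 0.9634 = 0.50193
  20–24: 5 × 0.2193 × 0.9441 = 1.03521
  25–29: 5 × 0.2791 × 0.9279 = 1.29488
  30–34: 5 × 0.2837 × 0.9262 = 1.31381
  35–39: 5 × 0.1520 × 0.9104 = 0.69190
  40–44: 5 × 0.0491 × 0.8925 = 0.21911
Sum = 5.05684
NRR = 0.49261 × 5.05684 = 2.49105
NRR > 1, so each generation more than replaces itself.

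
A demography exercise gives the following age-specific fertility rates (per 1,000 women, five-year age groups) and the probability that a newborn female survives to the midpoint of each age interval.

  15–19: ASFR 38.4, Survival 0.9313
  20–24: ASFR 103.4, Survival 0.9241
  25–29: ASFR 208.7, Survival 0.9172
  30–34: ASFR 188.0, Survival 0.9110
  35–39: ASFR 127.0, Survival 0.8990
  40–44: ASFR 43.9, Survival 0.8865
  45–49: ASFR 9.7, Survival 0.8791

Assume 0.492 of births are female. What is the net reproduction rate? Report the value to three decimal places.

1.613

Proportion female at birth = 0.492.
Per-age-group product (5 × ASFR × survival probability):
  15–19: 5 × 38.4/1000 × 0.9313 = 0.17881
  20–24: 5 × 103.4/1000 × 0.9241 = 0.47776
  25–29: 5 × 208.7/1000 × 0.9172 = 0.95710
  30–34: 5 × 188.0/1000 × 0.9110 = 0.85634
  35–39: 5 × 127.0/1000 × 0.8990 = 0.57087
  40–44: 5 × 43.9/1000 × 0.8865 = 0.19459
  45–49: 5 × 9.7/1000 × 0.8791 = 0.04264
Sum = 3.27811
NRR = 0.492 × 3.27811 = 1.61283
NRR > 1, so each generation more than replaces itself.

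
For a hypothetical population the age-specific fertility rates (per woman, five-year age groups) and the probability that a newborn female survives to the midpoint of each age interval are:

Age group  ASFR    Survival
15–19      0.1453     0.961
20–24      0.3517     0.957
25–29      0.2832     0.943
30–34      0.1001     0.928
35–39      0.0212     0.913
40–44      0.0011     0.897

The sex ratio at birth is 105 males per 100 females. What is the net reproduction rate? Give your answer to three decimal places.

2.089

Proportion female at birth = 100 / (100 + 105) = 0.48780.
Per-age-group product (5 × ASFR × survival probability):
  15–19: 5 × 0.1453 × 0.961 = 0.69817
  20–24: 5 × 0.3517 × 0.957 = 1.68288
  25–29: 5 × 0.2832 × 0.943 = 1.33529
  30–34: 5 × 0.1001 × 0.928 = 0.46446
  35–39: 5 × 0.0212 × 0.913 = 0.09678
  40–44: 5 × 0.0011 × 0.897 = 0.00493
Sum = 4.28251
NRR = 0.48780 × 4.28251 = 2.08901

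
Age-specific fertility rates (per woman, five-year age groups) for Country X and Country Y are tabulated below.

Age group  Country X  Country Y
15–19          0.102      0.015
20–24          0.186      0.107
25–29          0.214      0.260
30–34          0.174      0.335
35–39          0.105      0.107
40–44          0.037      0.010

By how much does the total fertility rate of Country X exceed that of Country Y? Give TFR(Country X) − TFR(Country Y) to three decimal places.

Country X:
  Sum of ASFRs = 0.102 + 0.186 + 0.214 + 0.174 + 0.105 + 0.037 = 0.818
  TFR = 5 × 0.818 = 4.09
Country Y:
  Sum of ASFRs = 0.015 + 0.107 + 0.260 + 0.335 + 0.107 + 0.010 = 0.834
  TFR = 5 × 0.834 = 4.17
Difference = 4.09 − 4.17 = -0.08

-0.080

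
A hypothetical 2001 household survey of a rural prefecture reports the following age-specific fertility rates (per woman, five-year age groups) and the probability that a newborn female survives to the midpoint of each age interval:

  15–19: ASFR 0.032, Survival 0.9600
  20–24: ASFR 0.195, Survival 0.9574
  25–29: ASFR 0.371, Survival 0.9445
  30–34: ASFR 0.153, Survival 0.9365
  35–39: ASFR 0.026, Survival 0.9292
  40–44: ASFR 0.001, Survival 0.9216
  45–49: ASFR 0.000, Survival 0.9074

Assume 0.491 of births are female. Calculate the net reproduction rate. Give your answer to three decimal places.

1.807

Proportion female at birth = 0.491.
Survival-weighted fertility by age (5·fₓ·Sₓ):
  15–19: 5 × 0.032 × 0.9600 = 0.15360
  20–24: 5 × 0.195 × 0.9574 = 0.93347
  25–29: 5 × 0.371 × 0.9445 = 1.75205
  30–34: 5 × 0.153 × 0.9365 = 0.71642
  35–39: 5 × 0.026 × 0.9292 = 0.12080
  40–44: 5 × 0.001 × 0.9216 = 0.00461
  45–49: 5 × 0.000 × 0.9074 = 0.00000
Sum = 3.68095
NRR = 0.491 × 3.68095 = 1.80735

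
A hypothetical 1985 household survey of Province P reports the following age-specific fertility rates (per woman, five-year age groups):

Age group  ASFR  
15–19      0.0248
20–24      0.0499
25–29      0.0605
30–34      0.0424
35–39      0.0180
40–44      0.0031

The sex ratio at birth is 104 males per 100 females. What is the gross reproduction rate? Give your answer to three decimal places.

Proportion female at birth = 100 / (100 + 104) = 0.49020.
Sum of ASFRs = 0.0248 + 0.0499 + 0.0605 + 0.0424 + 0.0180 + 0.0031 = 0.1987
TFR = 5 × 0.1987 = 0.9935
GRR = 0.49020 × 0.9935 = 0.48701

0.487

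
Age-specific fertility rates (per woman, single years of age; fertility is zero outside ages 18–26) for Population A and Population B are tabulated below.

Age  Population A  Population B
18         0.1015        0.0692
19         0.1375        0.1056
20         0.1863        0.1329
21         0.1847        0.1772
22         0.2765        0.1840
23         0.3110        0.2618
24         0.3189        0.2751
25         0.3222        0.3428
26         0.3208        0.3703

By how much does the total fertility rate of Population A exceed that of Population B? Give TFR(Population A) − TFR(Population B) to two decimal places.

0.24

Population A:
  Sum of ASFRs = 0.1015 + 0.1375 + 0.1863 + 0.1847 + 0.2765 + 0.3110 + 0.3189 + 0.3222 + 0.3208 = 2.1594
  TFR = 2.1594
Population B:
  Sum of ASFRs = 0.0692 + 0.1056 + 0.1329 + 0.1772 + 0.1840 + 0.2618 + 0.2751 + 0.3428 + 0.3703 = 1.9189
  TFR = 1.9189
Difference = 2.1594 − 1.9189 = 0.2405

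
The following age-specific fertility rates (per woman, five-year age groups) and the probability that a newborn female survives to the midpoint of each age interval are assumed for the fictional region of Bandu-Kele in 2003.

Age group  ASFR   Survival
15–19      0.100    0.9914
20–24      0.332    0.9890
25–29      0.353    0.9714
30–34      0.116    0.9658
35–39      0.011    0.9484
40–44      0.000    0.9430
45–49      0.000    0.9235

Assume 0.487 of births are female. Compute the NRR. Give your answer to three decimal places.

Proportion female at birth = 0.487.
Survival-weighted fertility by age (5·fₓ·Sₓ):
  15–19: 5 × 0.100 × 0.9914 = 0.49570
  20–24: 5 × 0.332 × 0.9890 = 1.64174
  25–29: 5 × 0.353 × 0.9714 = 1.71452
  30–34: 5 × 0.116 × 0.9658 = 0.56016
  35–39: 5 × 0.011 × 0.9484 = 0.05216
  40–44: 5 × 0.000 × 0.9430 = 0.00000
  45–49: 5 × 0.000 × 0.9235 = 0.00000
Sum = 4.46428
NRR = 0.487 × 4.46428 = 2.17410
With NRR above 1 the population is above replacement fertility.

2.174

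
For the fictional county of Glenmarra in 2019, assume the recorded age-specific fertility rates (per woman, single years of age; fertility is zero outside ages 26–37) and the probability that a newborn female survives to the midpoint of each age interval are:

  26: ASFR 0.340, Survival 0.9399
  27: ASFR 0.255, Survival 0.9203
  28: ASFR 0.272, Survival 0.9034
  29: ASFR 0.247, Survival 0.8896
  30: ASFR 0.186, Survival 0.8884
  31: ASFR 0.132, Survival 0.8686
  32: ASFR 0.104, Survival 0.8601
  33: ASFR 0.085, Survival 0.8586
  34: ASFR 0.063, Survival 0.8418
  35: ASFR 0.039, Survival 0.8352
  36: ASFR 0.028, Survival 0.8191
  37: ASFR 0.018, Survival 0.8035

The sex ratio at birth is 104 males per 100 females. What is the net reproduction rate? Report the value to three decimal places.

0.777

Proportion female at birth = 100 / (100 + 104) = 0.49020.
Per-age-group product (1 × ASFR × survival probability):
  26: 1 × 0.340 × 0.9399 = 0.31957
  27: 1 × 0.255 × 0.9203 = 0.23468
  28: 1 × 0.272 × 0.9034 = 0.24572
  29: 1 × 0.247 × 0.8896 = 0.21973
  30: 1 × 0.186 × 0.8884 = 0.16524
  31: 1 × 0.132 × 0.8686 = 0.11466
  32: 1 × 0.104 × 0.8601 = 0.08945
  33: 1 × 0.085 × 0.8586 = 0.07298
  34: 1 × 0.063 × 0.8418 = 0.05303
  35: 1 × 0.039 × 0.8352 = 0.03257
  36: 1 × 0.028 × 0.8191 = 0.02293
  37: 1 × 0.018 × 0.8035 = 0.01446
Sum = 1.58502
NRR = 0.49020 × 1.58502 = 0.77698
With NRR below 1 the population is below replacement fertility.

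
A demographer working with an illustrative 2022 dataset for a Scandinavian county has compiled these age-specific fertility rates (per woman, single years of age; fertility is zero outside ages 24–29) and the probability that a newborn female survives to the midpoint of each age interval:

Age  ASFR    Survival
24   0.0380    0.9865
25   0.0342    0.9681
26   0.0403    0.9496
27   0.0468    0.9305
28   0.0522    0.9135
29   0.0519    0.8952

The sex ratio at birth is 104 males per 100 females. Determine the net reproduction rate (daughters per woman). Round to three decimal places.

0.121

Proportion female at birth = 100 / (100 + 104) = 0.49020.
Each age group contributes 1 × ASFR × survival:
  24: 1 × 0.0380 × 0.9865 = 0.03749
  25: 1 × 0.0342 × 0.9681 = 0.03311
  26: 1 × 0.0403 × 0.9496 = 0.03827
  27: 1 × 0.0468 × 0.9305 = 0.04355
  28: 1 × 0.0522 × 0.9135 = 0.04768
  29: 1 × 0.0519 × 0.8952 = 0.04646
Sum = 0.24656
NRR = 0.49020 × 0.24656 = 0.12086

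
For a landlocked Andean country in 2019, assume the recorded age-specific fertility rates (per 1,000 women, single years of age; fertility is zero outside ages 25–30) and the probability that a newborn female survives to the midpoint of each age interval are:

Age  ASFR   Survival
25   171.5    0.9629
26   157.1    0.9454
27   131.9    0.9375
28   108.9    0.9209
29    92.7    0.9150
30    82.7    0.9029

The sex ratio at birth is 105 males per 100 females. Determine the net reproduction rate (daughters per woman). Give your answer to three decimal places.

0.340

Proportion female at birth = 100 / (100 + 105) = 0.48780.
Each age group contributes 1 × ASFR × survival:
  25: 1 × 171.5/1000 × 0.9629 = 0.16514
  26: 1 × 157.1/1000 × 0.9454 = 0.14852
  27: 1 × 131.9/1000 × 0.9375 = 0.12366
  28: 1 × 108.9/1000 × 0.9209 = 0.10029
  29: 1 × 92.7/1000 × 0.9150 = 0.08482
  30: 1 × 82.7/1000 × 0.9029 = 0.07467
Sum = 0.69710
NRR = 0.48780 × 0.69710 = 0.34005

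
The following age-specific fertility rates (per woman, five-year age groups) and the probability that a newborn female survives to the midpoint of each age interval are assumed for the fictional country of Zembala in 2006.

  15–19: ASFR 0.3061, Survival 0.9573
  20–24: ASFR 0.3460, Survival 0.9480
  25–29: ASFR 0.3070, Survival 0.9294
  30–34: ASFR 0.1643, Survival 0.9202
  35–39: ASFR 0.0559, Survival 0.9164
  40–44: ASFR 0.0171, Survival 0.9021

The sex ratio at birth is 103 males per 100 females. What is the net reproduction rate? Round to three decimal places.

Proportion female at birth = 100 / (100 + 103) = 0.49261.
Per-age-group product (5 × ASFR × survival probability):
  15–19: 5 × 0.3061 × 0.9573 = 1.46515
  20–24: 5 × 0.3460 × 0.9480 = 1.64004
  25–29: 5 × 0.3070 × 0.9294 = 1.42663
  30–34: 5 × 0.1643 × 0.9202 = 0.75594
  35–39: 5 × 0.0559 × 0.9164 = 0.25613
  40–44: 5 × 0.0171 × 0.9021 = 0.07713
Sum = 5.62102
NRR = 0.49261 × 5.62102 = 2.76897

2.769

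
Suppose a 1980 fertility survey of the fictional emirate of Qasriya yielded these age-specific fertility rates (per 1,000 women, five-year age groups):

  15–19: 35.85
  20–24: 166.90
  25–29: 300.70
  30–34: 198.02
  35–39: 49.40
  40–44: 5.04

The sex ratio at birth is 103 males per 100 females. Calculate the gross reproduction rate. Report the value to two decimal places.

Proportion female at birth = 100 / (100 + 103) = 0.49261.
Sum of ASFRs = 35.85 + 166.90 + 300.70 + 198.02 + 49.40 + 5.04 = 755.91
TFR = 5 × 755.91 / 1000 = 3.77955
GRR = 0.49261 × 3.77955 = 1.86184

1.86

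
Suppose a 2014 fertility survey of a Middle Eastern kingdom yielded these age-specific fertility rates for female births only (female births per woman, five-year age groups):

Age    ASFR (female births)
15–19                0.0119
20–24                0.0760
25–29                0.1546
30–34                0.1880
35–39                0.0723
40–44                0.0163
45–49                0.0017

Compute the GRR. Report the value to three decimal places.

Sum of female ASFRs = 0.0119 + 0.0760 + 0.1546 + 0.1880 + 0.0723 + 0.0163 + 0.0017 = 0.5208
GRR = 5 × 0.5208 = 2.604

2.604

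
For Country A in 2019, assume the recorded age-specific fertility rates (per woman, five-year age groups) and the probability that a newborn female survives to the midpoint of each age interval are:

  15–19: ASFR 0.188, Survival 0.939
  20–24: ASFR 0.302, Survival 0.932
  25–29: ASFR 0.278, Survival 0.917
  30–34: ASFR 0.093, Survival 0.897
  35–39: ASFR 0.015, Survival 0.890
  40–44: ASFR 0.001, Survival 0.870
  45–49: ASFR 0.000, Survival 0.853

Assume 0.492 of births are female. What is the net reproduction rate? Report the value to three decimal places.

Proportion female at birth = 0.492.
Weighting each age-specific rate by interval width and survival:
  15–19: 5 × 0.188 × 0.939 = 0.88266
  20–24: 5 × 0.302 × 0.932 = 1.40732
  25–29: 5 × 0.278 × 0.917 = 1.27463
  30–34: 5 × 0.093 × 0.897 = 0.41711
  35–39: 5 × 0.015 × 0.890 = 0.06675
  40–44: 5 × 0.001 × 0.870 = 0.00435
  45–49: 5 × 0.000 × 0.853 = 0.00000
Sum = 4.05282
NRR = 0.492 × 4.05282 = 1.99399

1.994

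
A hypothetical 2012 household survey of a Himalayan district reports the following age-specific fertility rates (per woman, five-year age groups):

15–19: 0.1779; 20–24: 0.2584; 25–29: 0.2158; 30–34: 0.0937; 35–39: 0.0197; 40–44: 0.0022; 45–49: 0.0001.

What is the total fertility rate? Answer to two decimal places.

Sum of ASFRs = 0.1779 + 0.2584 + 0.2158 + 0.0937 + 0.0197 + 0.0022 + 0.0001 = 0.7678
TFR = 5 × 0.7678 = 3.839

3.84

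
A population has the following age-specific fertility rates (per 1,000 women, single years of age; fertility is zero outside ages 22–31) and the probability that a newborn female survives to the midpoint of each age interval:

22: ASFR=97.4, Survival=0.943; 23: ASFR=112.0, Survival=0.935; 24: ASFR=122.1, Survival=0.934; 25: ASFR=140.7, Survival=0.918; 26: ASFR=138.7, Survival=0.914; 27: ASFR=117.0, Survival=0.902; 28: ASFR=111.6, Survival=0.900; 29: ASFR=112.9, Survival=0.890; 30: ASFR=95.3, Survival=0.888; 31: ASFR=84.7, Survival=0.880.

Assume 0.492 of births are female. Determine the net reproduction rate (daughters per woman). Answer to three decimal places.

0.508

Proportion female at birth = 0.492.
Each age group contributes 1 × ASFR × survival:
  22: 1 × 97.4/1000 × 0.943 = 0.09185
  23: 1 × 112.0/1000 × 0.935 = 0.10472
  24: 1 × 122.1/1000 × 0.934 = 0.11404
  25: 1 × 140.7/1000 × 0.918 = 0.12916
  26: 1 × 138.7/1000 × 0.914 = 0.12677
  27: 1 × 117.0/1000 × 0.902 = 0.10553
  28: 1 × 111.6/1000 × 0.900 = 0.10044
  29: 1 × 112.9/1000 × 0.890 = 0.10048
  30: 1 × 95.3/1000 × 0.888 = 0.08463
  31: 1 × 84.7/1000 × 0.880 = 0.07454
Sum = 1.03216
NRR = 0.492 × 1.03216 = 0.50782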